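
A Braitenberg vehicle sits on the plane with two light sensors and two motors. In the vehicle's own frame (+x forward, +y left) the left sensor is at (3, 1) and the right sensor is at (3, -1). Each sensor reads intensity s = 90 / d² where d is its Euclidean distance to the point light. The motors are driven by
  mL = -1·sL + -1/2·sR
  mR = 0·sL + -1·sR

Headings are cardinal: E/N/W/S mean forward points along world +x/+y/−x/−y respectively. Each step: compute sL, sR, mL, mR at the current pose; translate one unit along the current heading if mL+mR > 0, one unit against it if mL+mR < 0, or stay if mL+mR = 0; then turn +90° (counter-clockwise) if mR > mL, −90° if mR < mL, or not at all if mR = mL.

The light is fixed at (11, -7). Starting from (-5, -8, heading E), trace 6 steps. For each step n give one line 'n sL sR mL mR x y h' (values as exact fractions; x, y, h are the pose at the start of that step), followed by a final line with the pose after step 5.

n=0: pose=(-5,-8,E); sL=90/169, sR=90/173; mL=-23175/29237, mR=-90/173; mL+mR=-38385/29237 → advance -1; mR−mL=7965/29237 → turn +1·90°
n=1: pose=(-6,-8,N); sL=45/164, sR=9/26; mL=-477/1066, mR=-9/26; mL+mR=-423/533 → advance -1; mR−mL=54/533 → turn +1·90°
n=2: pose=(-6,-9,W); sL=90/409, sR=90/401; mL=-54495/164009, mR=-90/401; mL+mR=-91305/164009 → advance -1; mR−mL=17685/164009 → turn +1·90°
n=3: pose=(-5,-9,S); sL=9/25, sR=45/157; mL=-3951/7850, mR=-45/157; mL+mR=-6201/7850 → advance -1; mR−mL=1701/7850 → turn +1·90°
n=4: pose=(-5,-8,E); sL=90/169, sR=90/173; mL=-23175/29237, mR=-90/173; mL+mR=-38385/29237 → advance -1; mR−mL=7965/29237 → turn +1·90°
n=5: pose=(-6,-8,N); sL=45/164, sR=9/26; mL=-477/1066, mR=-9/26; mL+mR=-423/533 → advance -1; mR−mL=54/533 → turn +1·90°

0 90/169 90/173 -23175/29237 -90/173 -5 -8 E
1 45/164 9/26 -477/1066 -9/26 -6 -8 N
2 90/409 90/401 -54495/164009 -90/401 -6 -9 W
3 9/25 45/157 -3951/7850 -45/157 -5 -9 S
4 90/169 90/173 -23175/29237 -90/173 -5 -8 E
5 45/164 9/26 -477/1066 -9/26 -6 -8 N
final -6 -9 W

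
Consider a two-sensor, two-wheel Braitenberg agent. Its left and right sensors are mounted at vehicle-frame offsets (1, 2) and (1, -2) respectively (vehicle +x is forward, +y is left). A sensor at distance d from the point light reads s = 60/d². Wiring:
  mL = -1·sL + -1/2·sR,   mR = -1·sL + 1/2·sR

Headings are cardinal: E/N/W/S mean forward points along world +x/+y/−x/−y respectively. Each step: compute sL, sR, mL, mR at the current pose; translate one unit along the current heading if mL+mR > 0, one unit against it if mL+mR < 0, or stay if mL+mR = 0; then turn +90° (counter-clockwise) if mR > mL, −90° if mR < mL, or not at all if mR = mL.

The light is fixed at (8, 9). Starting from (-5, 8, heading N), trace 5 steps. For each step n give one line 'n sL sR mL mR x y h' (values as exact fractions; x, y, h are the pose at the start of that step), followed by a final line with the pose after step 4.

0 4/15 60/121 -934/1815 -34/1815 -5 8 N
1 15/53 15/49 -2265/5194 -675/5194 -5 7 W
2 60/109 12/41 -3114/4469 -1806/4469 -4 7 S
3 30/61 6/13 -573/793 -207/793 -4 8 E
4 4/15 60/121 -934/1815 -34/1815 -5 8 N
final -5 7 W

n=0: pose=(-5,8,N); sL=4/15, sR=60/121; mL=-934/1815, mR=-34/1815; mL+mR=-8/15 → advance -1; mR−mL=60/121 → turn +1·90°
n=1: pose=(-5,7,W); sL=15/53, sR=15/49; mL=-2265/5194, mR=-675/5194; mL+mR=-30/53 → advance -1; mR−mL=15/49 → turn +1·90°
n=2: pose=(-4,7,S); sL=60/109, sR=12/41; mL=-3114/4469, mR=-1806/4469; mL+mR=-120/109 → advance -1; mR−mL=12/41 → turn +1·90°
n=3: pose=(-4,8,E); sL=30/61, sR=6/13; mL=-573/793, mR=-207/793; mL+mR=-60/61 → advance -1; mR−mL=6/13 → turn +1·90°
n=4: pose=(-5,8,N); sL=4/15, sR=60/121; mL=-934/1815, mR=-34/1815; mL+mR=-8/15 → advance -1; mR−mL=60/121 → turn +1·90°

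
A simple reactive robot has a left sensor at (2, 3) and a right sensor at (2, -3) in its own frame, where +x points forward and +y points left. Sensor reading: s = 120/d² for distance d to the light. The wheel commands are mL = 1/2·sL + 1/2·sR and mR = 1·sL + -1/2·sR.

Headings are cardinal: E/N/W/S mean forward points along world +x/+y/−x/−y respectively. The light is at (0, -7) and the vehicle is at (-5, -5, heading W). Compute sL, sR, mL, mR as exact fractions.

12/5 60/37 372/185 294/185

left sensor world pos  = (-7, -8); dL² = 50
right sensor world pos = (-7, -2); dR² = 74
sL = 120/50 = 12/5
sR = 120/74 = 60/37
mL = 1/2·sL + 1/2·sR = 372/185
mR = 1·sL + -1/2·sR = 294/185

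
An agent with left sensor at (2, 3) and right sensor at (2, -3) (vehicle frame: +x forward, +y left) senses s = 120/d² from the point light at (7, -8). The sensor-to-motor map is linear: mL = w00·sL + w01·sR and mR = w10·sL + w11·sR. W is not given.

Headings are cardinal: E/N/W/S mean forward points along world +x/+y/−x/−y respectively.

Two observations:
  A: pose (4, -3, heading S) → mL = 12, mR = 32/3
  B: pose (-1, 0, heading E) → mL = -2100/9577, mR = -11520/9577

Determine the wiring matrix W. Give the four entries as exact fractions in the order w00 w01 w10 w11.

obs A: pose=(4,-3,S) → sL=40/3, sR=8/3, mL=12, mR=32/3
obs B: pose=(-1,0,E) → sL=120/157, sR=120/61, mL=-2100/9577, mR=-11520/9577
sensor matrix S = [[40/3, 8/3], [120/157, 120/61]]; det S = 231680/9577
solve [mL_A; mL_B] = S·[w00; w01] and [mR_A; mR_B] = S·[w10; w11]:
  w00 = 1, w01 = -1/2, w10 = 1, w11 = -1

1 -1/2 1 -1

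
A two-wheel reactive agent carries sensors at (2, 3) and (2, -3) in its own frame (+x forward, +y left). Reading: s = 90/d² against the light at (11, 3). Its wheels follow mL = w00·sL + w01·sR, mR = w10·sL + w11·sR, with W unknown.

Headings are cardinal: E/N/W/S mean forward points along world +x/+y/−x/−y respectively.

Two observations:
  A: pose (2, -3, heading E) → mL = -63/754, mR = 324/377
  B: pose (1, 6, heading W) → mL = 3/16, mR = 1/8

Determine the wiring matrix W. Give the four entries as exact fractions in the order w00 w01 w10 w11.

obs A: pose=(2,-3,E) → sL=45/29, sR=9/13, mL=-63/754, mR=324/377
obs B: pose=(1,6,W) → sL=5/8, sR=1/2, mL=3/16, mR=1/8
sensor matrix S = [[45/29, 9/13], [5/8, 1/2]]; det S = 1035/3016
solve [mL_A; mL_B] = S·[w00; w01] and [mR_A; mR_B] = S·[w10; w11]:
  w00 = -1/2, w01 = 1, w10 = 1, w11 = -1

-1/2 1 1 -1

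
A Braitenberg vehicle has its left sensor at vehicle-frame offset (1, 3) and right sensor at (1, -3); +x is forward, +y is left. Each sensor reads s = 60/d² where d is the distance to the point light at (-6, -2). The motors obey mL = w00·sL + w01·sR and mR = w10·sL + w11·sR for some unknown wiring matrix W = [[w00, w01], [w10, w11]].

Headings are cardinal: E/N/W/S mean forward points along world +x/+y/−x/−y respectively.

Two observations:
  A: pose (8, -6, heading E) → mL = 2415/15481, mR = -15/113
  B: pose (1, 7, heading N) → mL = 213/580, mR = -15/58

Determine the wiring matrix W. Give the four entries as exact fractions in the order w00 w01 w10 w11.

1 -1/2 -1/2 0

obs A: pose=(8,-6,E) → sL=30/113, sR=30/137, mL=2415/15481, mR=-15/113
obs B: pose=(1,7,N) → sL=15/29, sR=3/10, mL=213/580, mR=-15/58
sensor matrix S = [[30/113, 30/137], [15/29, 3/10]]; det S = -15093/448949
solve [mL_A; mL_B] = S·[w00; w01] and [mR_A; mR_B] = S·[w10; w11]:
  w00 = 1, w01 = -1/2, w10 = -1/2, w11 = 0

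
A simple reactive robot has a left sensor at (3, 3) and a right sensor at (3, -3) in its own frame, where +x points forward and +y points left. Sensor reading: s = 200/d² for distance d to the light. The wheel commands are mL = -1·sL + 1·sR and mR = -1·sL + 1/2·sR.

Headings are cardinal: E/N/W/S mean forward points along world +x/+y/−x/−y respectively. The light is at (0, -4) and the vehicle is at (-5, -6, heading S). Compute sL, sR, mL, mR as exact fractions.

left sensor world pos  = (-2, -9); dL² = 29
right sensor world pos = (-8, -9); dR² = 89
sL = 200/29 = 200/29
sR = 200/89 = 200/89
mL = -1·sL + 1·sR = -12000/2581
mR = -1·sL + 1/2·sR = -14900/2581

200/29 200/89 -12000/2581 -14900/2581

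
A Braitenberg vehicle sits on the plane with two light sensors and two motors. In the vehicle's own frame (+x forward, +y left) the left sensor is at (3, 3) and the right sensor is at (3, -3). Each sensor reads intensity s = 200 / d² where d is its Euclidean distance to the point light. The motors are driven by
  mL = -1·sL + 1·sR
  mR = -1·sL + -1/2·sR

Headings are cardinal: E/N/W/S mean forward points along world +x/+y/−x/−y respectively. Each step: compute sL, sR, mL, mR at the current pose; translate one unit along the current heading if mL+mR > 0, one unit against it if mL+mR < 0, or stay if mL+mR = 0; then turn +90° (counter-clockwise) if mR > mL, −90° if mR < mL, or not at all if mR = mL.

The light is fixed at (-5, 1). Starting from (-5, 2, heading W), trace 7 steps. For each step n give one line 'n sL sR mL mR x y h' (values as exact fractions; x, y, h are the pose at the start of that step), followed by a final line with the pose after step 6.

0 200/13 8 -96/13 -252/13 -5 2 W
1 10 25/4 -15/4 -105/8 -4 2 N
2 8 8 0 -12 -4 1 E
3 100/9 100/9 0 -50/3 -5 1 S
4 200/13 8 -96/13 -252/13 -5 2 W
5 10 25/4 -15/4 -105/8 -4 2 N
6 8 8 0 -12 -4 1 E
final -5 1 S

n=0: pose=(-5,2,W); sL=200/13, sR=8; mL=-96/13, mR=-252/13; mL+mR=-348/13 → advance -1; mR−mL=-12 → turn -1·90°
n=1: pose=(-4,2,N); sL=10, sR=25/4; mL=-15/4, mR=-105/8; mL+mR=-135/8 → advance -1; mR−mL=-75/8 → turn -1·90°
n=2: pose=(-4,1,E); sL=8, sR=8; mL=0, mR=-12; mL+mR=-12 → advance -1; mR−mL=-12 → turn -1·90°
n=3: pose=(-5,1,S); sL=100/9, sR=100/9; mL=0, mR=-50/3; mL+mR=-50/3 → advance -1; mR−mL=-50/3 → turn -1·90°
n=4: pose=(-5,2,W); sL=200/13, sR=8; mL=-96/13, mR=-252/13; mL+mR=-348/13 → advance -1; mR−mL=-12 → turn -1·90°
n=5: pose=(-4,2,N); sL=10, sR=25/4; mL=-15/4, mR=-105/8; mL+mR=-135/8 → advance -1; mR−mL=-75/8 → turn -1·90°
n=6: pose=(-4,1,E); sL=8, sR=8; mL=0, mR=-12; mL+mR=-12 → advance -1; mR−mL=-12 → turn -1·90°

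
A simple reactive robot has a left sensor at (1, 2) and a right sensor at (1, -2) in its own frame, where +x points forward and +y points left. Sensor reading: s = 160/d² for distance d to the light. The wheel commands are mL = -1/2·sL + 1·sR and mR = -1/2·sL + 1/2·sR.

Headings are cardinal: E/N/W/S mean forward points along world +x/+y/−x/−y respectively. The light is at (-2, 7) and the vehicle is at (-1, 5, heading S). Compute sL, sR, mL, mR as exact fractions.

left sensor world pos  = (1, 4); dL² = 18
right sensor world pos = (-3, 4); dR² = 10
sL = 160/18 = 80/9
sR = 160/10 = 16
mL = -1/2·sL + 1·sR = 104/9
mR = -1/2·sL + 1/2·sR = 32/9

80/9 16 104/9 32/9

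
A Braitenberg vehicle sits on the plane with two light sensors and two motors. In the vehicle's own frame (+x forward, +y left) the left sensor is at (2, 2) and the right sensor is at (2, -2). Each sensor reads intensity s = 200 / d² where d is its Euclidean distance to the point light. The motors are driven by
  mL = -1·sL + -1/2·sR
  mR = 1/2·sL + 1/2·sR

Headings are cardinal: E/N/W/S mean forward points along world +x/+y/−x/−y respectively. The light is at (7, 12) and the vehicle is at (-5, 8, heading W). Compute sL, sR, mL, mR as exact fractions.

25/29 1 -79/58 27/29

left sensor world pos  = (-7, 6); dL² = 232
right sensor world pos = (-7, 10); dR² = 200
sL = 200/232 = 25/29
sR = 200/200 = 1
mL = -1·sL + -1/2·sR = -79/58
mR = 1/2·sL + 1/2·sR = 27/29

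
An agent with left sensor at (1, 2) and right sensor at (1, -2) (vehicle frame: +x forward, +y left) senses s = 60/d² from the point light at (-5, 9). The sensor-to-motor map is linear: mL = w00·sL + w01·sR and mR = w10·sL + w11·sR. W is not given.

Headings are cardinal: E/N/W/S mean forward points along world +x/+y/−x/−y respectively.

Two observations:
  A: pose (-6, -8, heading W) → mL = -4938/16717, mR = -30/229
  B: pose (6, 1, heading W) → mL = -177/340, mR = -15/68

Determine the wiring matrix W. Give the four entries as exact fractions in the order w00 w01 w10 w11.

obs A: pose=(-6,-8,W) → sL=12/73, sR=60/229, mL=-4938/16717, mR=-30/229
obs B: pose=(6,1,W) → sL=3/10, sR=15/34, mL=-177/340, mR=-15/68
sensor matrix S = [[12/73, 60/229], [3/10, 15/34]]; det S = -1728/284189
solve [mL_A; mL_B] = S·[w00; w01] and [mR_A; mR_B] = S·[w10; w11]:
  w00 = -1, w01 = -1/2, w10 = 0, w11 = -1/2

-1 -1/2 0 -1/2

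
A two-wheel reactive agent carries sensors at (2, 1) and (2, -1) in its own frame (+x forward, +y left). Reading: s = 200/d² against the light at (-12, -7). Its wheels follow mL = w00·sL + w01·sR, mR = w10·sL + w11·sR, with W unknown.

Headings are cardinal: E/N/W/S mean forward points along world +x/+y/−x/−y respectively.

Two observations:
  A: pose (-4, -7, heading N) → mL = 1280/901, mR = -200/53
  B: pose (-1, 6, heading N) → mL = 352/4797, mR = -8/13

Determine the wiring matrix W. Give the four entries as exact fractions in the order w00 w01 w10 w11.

obs A: pose=(-4,-7,N) → sL=200/53, sR=40/17, mL=1280/901, mR=-200/53
obs B: pose=(-1,6,N) → sL=8/13, sR=200/369, mL=352/4797, mR=-8/13
sensor matrix S = [[200/53, 40/17], [8/13, 200/369]]; det S = 2581760/4322097
solve [mL_A; mL_B] = S·[w00; w01] and [mR_A; mR_B] = S·[w10; w11]:
  w00 = 1, w01 = -1, w10 = -1, w11 = 0

1 -1 -1 0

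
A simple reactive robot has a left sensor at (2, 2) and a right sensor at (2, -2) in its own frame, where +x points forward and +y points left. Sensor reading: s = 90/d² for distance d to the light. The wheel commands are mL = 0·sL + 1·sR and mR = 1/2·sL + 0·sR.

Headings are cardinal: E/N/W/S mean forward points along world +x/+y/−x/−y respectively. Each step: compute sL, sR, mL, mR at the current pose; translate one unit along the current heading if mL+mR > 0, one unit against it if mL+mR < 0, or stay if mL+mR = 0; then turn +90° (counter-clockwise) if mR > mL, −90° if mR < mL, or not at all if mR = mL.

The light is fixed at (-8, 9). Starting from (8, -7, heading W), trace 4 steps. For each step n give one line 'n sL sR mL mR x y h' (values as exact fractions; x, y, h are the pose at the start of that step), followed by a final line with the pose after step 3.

n=0: pose=(8,-7,W); sL=9/52, sR=45/196; mL=45/196, mR=9/104; mL+mR=1611/5096 → advance +1; mR−mL=-729/5096 → turn -1·90°
n=1: pose=(7,-7,N); sL=18/73, sR=18/97; mL=18/97, mR=9/73; mL+mR=2187/7081 → advance +1; mR−mL=-441/7081 → turn -1·90°
n=2: pose=(7,-6,E); sL=45/229, sR=45/289; mL=45/289, mR=45/458; mL+mR=33615/132362 → advance +1; mR−mL=-7605/132362 → turn -1·90°
n=3: pose=(8,-6,S); sL=90/613, sR=18/97; mL=18/97, mR=45/613; mL+mR=15399/59461 → advance +1; mR−mL=-6669/59461 → turn -1·90°

0 9/52 45/196 45/196 9/104 8 -7 W
1 18/73 18/97 18/97 9/73 7 -7 N
2 45/229 45/289 45/289 45/458 7 -6 E
3 90/613 18/97 18/97 45/613 8 -6 S
final 8 -7 W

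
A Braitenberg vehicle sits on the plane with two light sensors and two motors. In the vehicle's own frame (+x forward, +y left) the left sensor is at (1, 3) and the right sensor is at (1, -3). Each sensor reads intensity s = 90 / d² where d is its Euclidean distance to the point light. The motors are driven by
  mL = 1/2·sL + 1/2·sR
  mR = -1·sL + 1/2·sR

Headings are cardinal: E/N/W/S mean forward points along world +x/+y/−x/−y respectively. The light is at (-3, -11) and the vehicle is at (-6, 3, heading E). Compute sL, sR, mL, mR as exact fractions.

left sensor world pos  = (-5, 6); dL² = 293
right sensor world pos = (-5, 0); dR² = 125
sL = 90/293 = 90/293
sR = 90/125 = 18/25
mL = 1/2·sL + 1/2·sR = 3762/7325
mR = -1·sL + 1/2·sR = 387/7325

90/293 18/25 3762/7325 387/7325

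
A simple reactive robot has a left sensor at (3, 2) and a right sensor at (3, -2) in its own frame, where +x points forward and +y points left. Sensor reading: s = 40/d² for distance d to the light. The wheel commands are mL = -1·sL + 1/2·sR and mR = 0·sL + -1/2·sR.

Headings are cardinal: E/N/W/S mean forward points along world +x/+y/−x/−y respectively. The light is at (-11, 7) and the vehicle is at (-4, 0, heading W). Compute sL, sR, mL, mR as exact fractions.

left sensor world pos  = (-7, -2); dL² = 97
right sensor world pos = (-7, 2); dR² = 41
sL = 40/97 = 40/97
sR = 40/41 = 40/41
mL = -1·sL + 1/2·sR = 300/3977
mR = 0·sL + -1/2·sR = -20/41

40/97 40/41 300/3977 -20/41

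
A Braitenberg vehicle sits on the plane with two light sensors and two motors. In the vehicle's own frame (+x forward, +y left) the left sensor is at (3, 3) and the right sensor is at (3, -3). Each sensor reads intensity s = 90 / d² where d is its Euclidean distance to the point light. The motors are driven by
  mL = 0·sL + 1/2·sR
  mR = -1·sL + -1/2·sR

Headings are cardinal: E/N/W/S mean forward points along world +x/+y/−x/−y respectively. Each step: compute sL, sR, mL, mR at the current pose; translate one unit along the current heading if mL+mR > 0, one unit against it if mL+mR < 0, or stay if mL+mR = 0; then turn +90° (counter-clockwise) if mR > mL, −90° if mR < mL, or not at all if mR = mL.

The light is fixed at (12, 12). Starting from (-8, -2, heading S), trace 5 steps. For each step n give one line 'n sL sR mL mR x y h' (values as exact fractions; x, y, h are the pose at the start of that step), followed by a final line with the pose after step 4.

n=0: pose=(-8,-2,S); sL=45/289, sR=45/409; mL=45/818, mR=-49815/236402; mL+mR=-45/289 → advance -1; mR−mL=-31410/118201 → turn -1·90°
n=1: pose=(-8,-1,W); sL=18/157, sR=90/629; mL=45/629, mR=-18387/98753; mL+mR=-18/157 → advance -1; mR−mL=-25452/98753 → turn -1·90°
n=2: pose=(-7,-1,N); sL=45/292, sR=45/178; mL=45/356, mR=-3645/12994; mL+mR=-45/292 → advance -1; mR−mL=-10575/25988 → turn -1·90°
n=3: pose=(-7,-2,E); sL=90/377, sR=18/109; mL=9/109, mR=-13203/41093; mL+mR=-90/377 → advance -1; mR−mL=-16596/41093 → turn -1·90°
n=4: pose=(-8,-2,S); sL=45/289, sR=45/409; mL=45/818, mR=-49815/236402; mL+mR=-45/289 → advance -1; mR−mL=-31410/118201 → turn -1·90°

0 45/289 45/409 45/818 -49815/236402 -8 -2 S
1 18/157 90/629 45/629 -18387/98753 -8 -1 W
2 45/292 45/178 45/356 -3645/12994 -7 -1 N
3 90/377 18/109 9/109 -13203/41093 -7 -2 E
4 45/289 45/409 45/818 -49815/236402 -8 -2 S
final -8 -1 W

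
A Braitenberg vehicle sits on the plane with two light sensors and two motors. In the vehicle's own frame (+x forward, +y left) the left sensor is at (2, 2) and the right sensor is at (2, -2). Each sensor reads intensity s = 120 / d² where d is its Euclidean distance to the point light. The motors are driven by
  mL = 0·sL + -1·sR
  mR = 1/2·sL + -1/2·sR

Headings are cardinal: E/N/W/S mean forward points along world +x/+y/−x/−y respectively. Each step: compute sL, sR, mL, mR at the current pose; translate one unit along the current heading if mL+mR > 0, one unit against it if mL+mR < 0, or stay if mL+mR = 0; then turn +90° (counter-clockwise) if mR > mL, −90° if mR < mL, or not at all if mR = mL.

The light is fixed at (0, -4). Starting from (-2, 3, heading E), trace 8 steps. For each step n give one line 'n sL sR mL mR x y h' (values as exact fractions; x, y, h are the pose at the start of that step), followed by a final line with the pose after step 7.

n=0: pose=(-2,3,E); sL=40/27, sR=24/5; mL=-24/5, mR=-224/135; mL+mR=-872/135 → advance -1; mR−mL=424/135 → turn +1·90°
n=1: pose=(-3,3,N); sL=60/53, sR=60/41; mL=-60/41, mR=-360/2173; mL+mR=-3540/2173 → advance -1; mR−mL=2820/2173 → turn +1·90°
n=2: pose=(-3,2,W); sL=120/41, sR=120/89; mL=-120/89, mR=2880/3649; mL+mR=-2040/3649 → advance -1; mR−mL=7800/3649 → turn +1·90°
n=3: pose=(-2,2,S); sL=15/2, sR=15/4; mL=-15/4, mR=15/8; mL+mR=-15/8 → advance -1; mR−mL=45/8 → turn +1·90°
n=4: pose=(-2,3,E); sL=40/27, sR=24/5; mL=-24/5, mR=-224/135; mL+mR=-872/135 → advance -1; mR−mL=424/135 → turn +1·90°
n=5: pose=(-3,3,N); sL=60/53, sR=60/41; mL=-60/41, mR=-360/2173; mL+mR=-3540/2173 → advance -1; mR−mL=2820/2173 → turn +1·90°
n=6: pose=(-3,2,W); sL=120/41, sR=120/89; mL=-120/89, mR=2880/3649; mL+mR=-2040/3649 → advance -1; mR−mL=7800/3649 → turn +1·90°
n=7: pose=(-2,2,S); sL=15/2, sR=15/4; mL=-15/4, mR=15/8; mL+mR=-15/8 → advance -1; mR−mL=45/8 → turn +1·90°

0 40/27 24/5 -24/5 -224/135 -2 3 E
1 60/53 60/41 -60/41 -360/2173 -3 3 N
2 120/41 120/89 -120/89 2880/3649 -3 2 W
3 15/2 15/4 -15/4 15/8 -2 2 S
4 40/27 24/5 -24/5 -224/135 -2 3 E
5 60/53 60/41 -60/41 -360/2173 -3 3 N
6 120/41 120/89 -120/89 2880/3649 -3 2 W
7 15/2 15/4 -15/4 15/8 -2 2 S
final -2 3 E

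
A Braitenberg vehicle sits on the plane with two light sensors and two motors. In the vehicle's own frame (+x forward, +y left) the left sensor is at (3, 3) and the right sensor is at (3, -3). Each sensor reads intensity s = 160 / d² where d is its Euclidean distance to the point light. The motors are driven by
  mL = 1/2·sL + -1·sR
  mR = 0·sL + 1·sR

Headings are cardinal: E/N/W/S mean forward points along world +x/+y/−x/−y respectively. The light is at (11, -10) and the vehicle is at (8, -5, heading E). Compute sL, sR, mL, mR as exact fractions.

left sensor world pos  = (11, -2); dL² = 64
right sensor world pos = (11, -8); dR² = 4
sL = 160/64 = 5/2
sR = 160/4 = 40
mL = 1/2·sL + -1·sR = -155/4
mR = 0·sL + 1·sR = 40

5/2 40 -155/4 40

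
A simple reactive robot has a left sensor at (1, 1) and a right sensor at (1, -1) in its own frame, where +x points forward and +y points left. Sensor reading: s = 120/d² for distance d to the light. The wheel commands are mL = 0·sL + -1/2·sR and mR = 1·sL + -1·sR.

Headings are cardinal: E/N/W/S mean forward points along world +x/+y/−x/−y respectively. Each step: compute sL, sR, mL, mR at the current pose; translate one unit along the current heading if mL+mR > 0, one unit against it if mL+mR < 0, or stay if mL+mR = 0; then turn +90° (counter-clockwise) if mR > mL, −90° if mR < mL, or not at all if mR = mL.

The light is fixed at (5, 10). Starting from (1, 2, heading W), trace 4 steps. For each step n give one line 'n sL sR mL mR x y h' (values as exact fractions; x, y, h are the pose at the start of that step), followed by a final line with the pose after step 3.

0 60/53 60/37 -30/37 -960/1961 1 2 W
1 24/17 120/97 -60/97 288/1649 2 2 S
2 3 30/17 -15/17 21/17 2 3 E
3 8/3 120/37 -60/37 -64/111 3 3 N
final 3 2 W

n=0: pose=(1,2,W); sL=60/53, sR=60/37; mL=-30/37, mR=-960/1961; mL+mR=-2550/1961 → advance -1; mR−mL=630/1961 → turn +1·90°
n=1: pose=(2,2,S); sL=24/17, sR=120/97; mL=-60/97, mR=288/1649; mL+mR=-732/1649 → advance -1; mR−mL=1308/1649 → turn +1·90°
n=2: pose=(2,3,E); sL=3, sR=30/17; mL=-15/17, mR=21/17; mL+mR=6/17 → advance +1; mR−mL=36/17 → turn +1·90°
n=3: pose=(3,3,N); sL=8/3, sR=120/37; mL=-60/37, mR=-64/111; mL+mR=-244/111 → advance -1; mR−mL=116/111 → turn +1·90°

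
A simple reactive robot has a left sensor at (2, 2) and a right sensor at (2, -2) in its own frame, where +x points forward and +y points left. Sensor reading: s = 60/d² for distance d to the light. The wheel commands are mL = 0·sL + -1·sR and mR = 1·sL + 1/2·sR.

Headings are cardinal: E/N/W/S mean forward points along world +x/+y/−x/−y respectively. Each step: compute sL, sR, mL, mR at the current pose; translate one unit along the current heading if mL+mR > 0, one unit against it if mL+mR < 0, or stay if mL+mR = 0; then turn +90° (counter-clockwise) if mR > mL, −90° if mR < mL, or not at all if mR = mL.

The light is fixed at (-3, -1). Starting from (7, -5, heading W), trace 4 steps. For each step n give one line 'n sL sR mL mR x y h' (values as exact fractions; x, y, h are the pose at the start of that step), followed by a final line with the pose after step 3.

n=0: pose=(7,-5,W); sL=3/5, sR=15/17; mL=-15/17, mR=177/170; mL+mR=27/170 → advance +1; mR−mL=327/170 → turn +1·90°
n=1: pose=(6,-5,S); sL=60/157, sR=12/17; mL=-12/17, mR=1962/2669; mL+mR=78/2669 → advance +1; mR−mL=3846/2669 → turn +1·90°
n=2: pose=(6,-6,E); sL=6/13, sR=6/17; mL=-6/17, mR=141/221; mL+mR=63/221 → advance +1; mR−mL=219/221 → turn +1·90°
n=3: pose=(7,-6,N); sL=60/73, sR=20/51; mL=-20/51, mR=3790/3723; mL+mR=2330/3723 → advance +1; mR−mL=1750/1241 → turn +1·90°

0 3/5 15/17 -15/17 177/170 7 -5 W
1 60/157 12/17 -12/17 1962/2669 6 -5 S
2 6/13 6/17 -6/17 141/221 6 -6 E
3 60/73 20/51 -20/51 3790/3723 7 -6 N
final 7 -5 W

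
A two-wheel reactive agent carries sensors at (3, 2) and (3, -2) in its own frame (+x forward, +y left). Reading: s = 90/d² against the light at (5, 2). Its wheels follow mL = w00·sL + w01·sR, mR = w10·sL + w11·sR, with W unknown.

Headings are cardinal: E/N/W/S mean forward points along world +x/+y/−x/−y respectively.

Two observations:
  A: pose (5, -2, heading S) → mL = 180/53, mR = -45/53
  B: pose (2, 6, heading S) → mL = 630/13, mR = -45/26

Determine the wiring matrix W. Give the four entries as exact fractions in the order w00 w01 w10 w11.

1 1 0 -1/2

obs A: pose=(5,-2,S) → sL=90/53, sR=90/53, mL=180/53, mR=-45/53
obs B: pose=(2,6,S) → sL=45, sR=45/13, mL=630/13, mR=-45/26
sensor matrix S = [[90/53, 90/53], [45, 45/13]]; det S = -48600/689
solve [mL_A; mL_B] = S·[w00; w01] and [mR_A; mR_B] = S·[w10; w11]:
  w00 = 1, w01 = 1, w10 = 0, w11 = -1/2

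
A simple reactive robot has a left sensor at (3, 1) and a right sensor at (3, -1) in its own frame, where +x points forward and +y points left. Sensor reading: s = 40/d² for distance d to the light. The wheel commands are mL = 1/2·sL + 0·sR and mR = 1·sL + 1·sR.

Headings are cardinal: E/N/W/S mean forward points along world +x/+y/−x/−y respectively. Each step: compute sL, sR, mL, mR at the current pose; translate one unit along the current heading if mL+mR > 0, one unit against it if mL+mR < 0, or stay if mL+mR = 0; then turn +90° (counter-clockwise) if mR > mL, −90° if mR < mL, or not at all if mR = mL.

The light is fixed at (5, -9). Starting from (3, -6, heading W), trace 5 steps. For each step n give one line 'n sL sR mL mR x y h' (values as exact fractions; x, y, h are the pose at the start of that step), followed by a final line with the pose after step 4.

0 40/29 40/41 20/29 2800/1189 3 -6 W
1 10 5/2 5 25/2 2 -6 S
2 40/9 40 20/9 400/9 2 -7 E
3 20/17 20/13 10/17 600/221 3 -7 N
4 40/29 40/41 20/29 2800/1189 3 -6 W
final 2 -6 S

n=0: pose=(3,-6,W); sL=40/29, sR=40/41; mL=20/29, mR=2800/1189; mL+mR=3620/1189 → advance +1; mR−mL=1980/1189 → turn +1·90°
n=1: pose=(2,-6,S); sL=10, sR=5/2; mL=5, mR=25/2; mL+mR=35/2 → advance +1; mR−mL=15/2 → turn +1·90°
n=2: pose=(2,-7,E); sL=40/9, sR=40; mL=20/9, mR=400/9; mL+mR=140/3 → advance +1; mR−mL=380/9 → turn +1·90°
n=3: pose=(3,-7,N); sL=20/17, sR=20/13; mL=10/17, mR=600/221; mL+mR=730/221 → advance +1; mR−mL=470/221 → turn +1·90°
n=4: pose=(3,-6,W); sL=40/29, sR=40/41; mL=20/29, mR=2800/1189; mL+mR=3620/1189 → advance +1; mR−mL=1980/1189 → turn +1·90°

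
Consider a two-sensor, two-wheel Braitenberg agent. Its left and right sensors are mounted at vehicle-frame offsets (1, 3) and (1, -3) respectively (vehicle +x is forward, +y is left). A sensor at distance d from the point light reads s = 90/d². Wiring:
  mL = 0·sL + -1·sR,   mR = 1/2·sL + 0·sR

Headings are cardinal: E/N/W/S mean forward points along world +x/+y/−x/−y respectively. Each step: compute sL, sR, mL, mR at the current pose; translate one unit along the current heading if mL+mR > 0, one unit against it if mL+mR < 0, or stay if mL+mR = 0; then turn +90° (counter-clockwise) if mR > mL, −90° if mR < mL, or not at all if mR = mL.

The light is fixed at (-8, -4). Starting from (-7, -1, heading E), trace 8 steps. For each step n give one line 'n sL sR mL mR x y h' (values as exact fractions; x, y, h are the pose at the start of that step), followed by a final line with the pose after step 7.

0 9/4 45/2 -45/2 9/8 -7 -1 E
1 18/5 18/5 -18/5 9/5 -8 -1 N
2 45 45/13 -45/13 45/2 -8 -2 W
3 18 90/17 -90/17 9 -9 -2 S
4 45/8 45/2 -45/2 45/16 -9 -3 E
5 90/29 18 -18 45/29 -10 -3 N
6 5 5 -5 5/2 -10 -4 W
7 18 90/17 -90/17 9 -9 -4 S
final -9 -5 E

n=0: pose=(-7,-1,E); sL=9/4, sR=45/2; mL=-45/2, mR=9/8; mL+mR=-171/8 → advance -1; mR−mL=189/8 → turn +1·90°
n=1: pose=(-8,-1,N); sL=18/5, sR=18/5; mL=-18/5, mR=9/5; mL+mR=-9/5 → advance -1; mR−mL=27/5 → turn +1·90°
n=2: pose=(-8,-2,W); sL=45, sR=45/13; mL=-45/13, mR=45/2; mL+mR=495/26 → advance +1; mR−mL=675/26 → turn +1·90°
n=3: pose=(-9,-2,S); sL=18, sR=90/17; mL=-90/17, mR=9; mL+mR=63/17 → advance +1; mR−mL=243/17 → turn +1·90°
n=4: pose=(-9,-3,E); sL=45/8, sR=45/2; mL=-45/2, mR=45/16; mL+mR=-315/16 → advance -1; mR−mL=405/16 → turn +1·90°
n=5: pose=(-10,-3,N); sL=90/29, sR=18; mL=-18, mR=45/29; mL+mR=-477/29 → advance -1; mR−mL=567/29 → turn +1·90°
n=6: pose=(-10,-4,W); sL=5, sR=5; mL=-5, mR=5/2; mL+mR=-5/2 → advance -1; mR−mL=15/2 → turn +1·90°
n=7: pose=(-9,-4,S); sL=18, sR=90/17; mL=-90/17, mR=9; mL+mR=63/17 → advance +1; mR−mL=243/17 → turn +1·90°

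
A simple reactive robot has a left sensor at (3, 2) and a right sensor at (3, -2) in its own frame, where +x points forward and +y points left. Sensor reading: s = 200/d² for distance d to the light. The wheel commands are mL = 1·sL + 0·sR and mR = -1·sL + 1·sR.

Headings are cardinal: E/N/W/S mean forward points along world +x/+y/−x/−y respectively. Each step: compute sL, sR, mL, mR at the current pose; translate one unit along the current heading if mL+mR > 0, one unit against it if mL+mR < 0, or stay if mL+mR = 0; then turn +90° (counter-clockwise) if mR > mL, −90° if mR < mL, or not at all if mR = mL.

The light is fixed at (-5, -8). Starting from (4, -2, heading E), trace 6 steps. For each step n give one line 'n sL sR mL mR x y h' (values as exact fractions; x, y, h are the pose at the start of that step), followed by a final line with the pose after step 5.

0 25/26 5/4 25/26 15/52 4 -2 E
1 200/153 200/73 200/153 16000/11169 5 -2 S
2 100/109 100/89 100/109 2000/9701 5 -3 E
3 200/173 40/17 200/173 3520/2941 6 -3 S
4 25/29 1 25/29 4/29 6 -4 E
5 200/197 200/101 200/197 19200/19897 7 -4 S
final 7 -5 W

n=0: pose=(4,-2,E); sL=25/26, sR=5/4; mL=25/26, mR=15/52; mL+mR=5/4 → advance +1; mR−mL=-35/52 → turn -1·90°
n=1: pose=(5,-2,S); sL=200/153, sR=200/73; mL=200/153, mR=16000/11169; mL+mR=200/73 → advance +1; mR−mL=1400/11169 → turn +1·90°
n=2: pose=(5,-3,E); sL=100/109, sR=100/89; mL=100/109, mR=2000/9701; mL+mR=100/89 → advance +1; mR−mL=-6900/9701 → turn -1·90°
n=3: pose=(6,-3,S); sL=200/173, sR=40/17; mL=200/173, mR=3520/2941; mL+mR=40/17 → advance +1; mR−mL=120/2941 → turn +1·90°
n=4: pose=(6,-4,E); sL=25/29, sR=1; mL=25/29, mR=4/29; mL+mR=1 → advance +1; mR−mL=-21/29 → turn -1·90°
n=5: pose=(7,-4,S); sL=200/197, sR=200/101; mL=200/197, mR=19200/19897; mL+mR=200/101 → advance +1; mR−mL=-1000/19897 → turn -1·90°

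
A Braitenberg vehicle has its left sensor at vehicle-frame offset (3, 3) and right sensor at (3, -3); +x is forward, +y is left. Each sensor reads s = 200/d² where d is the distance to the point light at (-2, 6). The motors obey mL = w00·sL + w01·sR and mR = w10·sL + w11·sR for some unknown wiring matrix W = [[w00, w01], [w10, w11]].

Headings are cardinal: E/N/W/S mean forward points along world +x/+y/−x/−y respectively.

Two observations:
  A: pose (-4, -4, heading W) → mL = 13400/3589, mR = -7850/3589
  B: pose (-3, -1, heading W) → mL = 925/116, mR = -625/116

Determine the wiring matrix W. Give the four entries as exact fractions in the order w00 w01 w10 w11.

obs A: pose=(-4,-4,W) → sL=100/97, sR=100/37, mL=13400/3589, mR=-7850/3589
obs B: pose=(-3,-1,W) → sL=50/29, sR=25/4, mL=925/116, mR=-625/116
sensor matrix S = [[100/97, 100/37], [50/29, 25/4]]; det S = 185625/104081
solve [mL_A; mL_B] = S·[w00; w01] and [mR_A; mR_B] = S·[w10; w11]:
  w00 = 1, w01 = 1, w10 = 1/2, w11 = -1

1 1 1/2 -1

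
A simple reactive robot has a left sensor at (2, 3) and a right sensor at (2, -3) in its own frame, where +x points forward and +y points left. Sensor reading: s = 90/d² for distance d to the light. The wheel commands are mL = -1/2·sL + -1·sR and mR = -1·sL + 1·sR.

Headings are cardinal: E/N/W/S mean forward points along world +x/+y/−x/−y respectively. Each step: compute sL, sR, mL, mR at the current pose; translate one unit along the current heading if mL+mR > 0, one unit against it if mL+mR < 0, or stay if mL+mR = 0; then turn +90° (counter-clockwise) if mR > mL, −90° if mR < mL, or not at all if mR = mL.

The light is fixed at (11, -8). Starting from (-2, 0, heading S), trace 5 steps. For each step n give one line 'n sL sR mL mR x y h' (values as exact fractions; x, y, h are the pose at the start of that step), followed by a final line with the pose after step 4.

n=0: pose=(-2,0,S); sL=45/68, sR=45/146; mL=-6345/9928, mR=-1755/4964; mL+mR=-135/136 → advance -1; mR−mL=2835/9928 → turn +1·90°
n=1: pose=(-2,1,E); sL=18/53, sR=90/157; mL=-6183/8321, mR=1944/8321; mL+mR=-27/53 → advance -1; mR−mL=8127/8321 → turn +1·90°
n=2: pose=(-3,1,N); sL=9/41, sR=45/121; mL=-4779/9922, mR=756/4961; mL+mR=-27/82 → advance -1; mR−mL=6291/9922 → turn +1·90°
n=3: pose=(-3,0,W); sL=90/281, sR=90/377; mL=-42255/105937, mR=-8640/105937; mL+mR=-135/281 → advance -1; mR−mL=33615/105937 → turn +1·90°
n=4: pose=(-2,0,S); sL=45/68, sR=45/146; mL=-6345/9928, mR=-1755/4964; mL+mR=-135/136 → advance -1; mR−mL=2835/9928 → turn +1·90°

0 45/68 45/146 -6345/9928 -1755/4964 -2 0 S
1 18/53 90/157 -6183/8321 1944/8321 -2 1 E
2 9/41 45/121 -4779/9922 756/4961 -3 1 N
3 90/281 90/377 -42255/105937 -8640/105937 -3 0 W
4 45/68 45/146 -6345/9928 -1755/4964 -2 0 S
final -2 1 E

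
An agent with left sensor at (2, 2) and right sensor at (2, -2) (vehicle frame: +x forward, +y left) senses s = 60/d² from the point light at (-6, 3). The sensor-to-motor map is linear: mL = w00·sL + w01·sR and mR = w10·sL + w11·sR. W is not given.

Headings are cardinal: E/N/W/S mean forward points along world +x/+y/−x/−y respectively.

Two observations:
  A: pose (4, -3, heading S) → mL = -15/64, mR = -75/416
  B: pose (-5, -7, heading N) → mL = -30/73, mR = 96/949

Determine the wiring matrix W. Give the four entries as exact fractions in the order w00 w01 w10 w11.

0 -1/2 1 -1

obs A: pose=(4,-3,S) → sL=15/52, sR=15/32, mL=-15/64, mR=-75/416
obs B: pose=(-5,-7,N) → sL=12/13, sR=60/73, mL=-30/73, mR=96/949
sensor matrix S = [[15/52, 15/32], [12/13, 60/73]]; det S = -1485/7592
solve [mL_A; mL_B] = S·[w00; w01] and [mR_A; mR_B] = S·[w10; w11]:
  w00 = 0, w01 = -1/2, w10 = 1, w11 = -1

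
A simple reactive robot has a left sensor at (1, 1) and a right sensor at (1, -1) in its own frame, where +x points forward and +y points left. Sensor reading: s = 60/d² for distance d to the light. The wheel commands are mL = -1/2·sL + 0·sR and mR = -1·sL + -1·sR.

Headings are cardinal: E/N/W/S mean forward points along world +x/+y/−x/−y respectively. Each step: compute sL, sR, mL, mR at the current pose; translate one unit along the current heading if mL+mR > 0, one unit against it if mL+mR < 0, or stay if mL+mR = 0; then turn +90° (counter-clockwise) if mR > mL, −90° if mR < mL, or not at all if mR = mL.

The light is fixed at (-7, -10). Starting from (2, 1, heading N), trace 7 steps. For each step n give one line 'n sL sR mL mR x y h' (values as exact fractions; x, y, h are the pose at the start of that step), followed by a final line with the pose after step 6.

n=0: pose=(2,1,N); sL=15/52, sR=15/61; mL=-15/104, mR=-1695/3172; mL+mR=-4305/6344 → advance -1; mR−mL=-2475/6344 → turn -1·90°
n=1: pose=(2,0,E); sL=60/221, sR=60/181; mL=-30/221, mR=-24120/40001; mL+mR=-29550/40001 → advance -1; mR−mL=-18690/40001 → turn -1·90°
n=2: pose=(1,0,S); sL=10/27, sR=6/13; mL=-5/27, mR=-292/351; mL+mR=-119/117 → advance -1; mR−mL=-227/351 → turn -1·90°
n=3: pose=(1,1,W); sL=60/149, sR=60/193; mL=-30/149, mR=-20520/28757; mL+mR=-26310/28757 → advance -1; mR−mL=-14730/28757 → turn -1·90°
n=4: pose=(2,1,N); sL=15/52, sR=15/61; mL=-15/104, mR=-1695/3172; mL+mR=-4305/6344 → advance -1; mR−mL=-2475/6344 → turn -1·90°
n=5: pose=(2,0,E); sL=60/221, sR=60/181; mL=-30/221, mR=-24120/40001; mL+mR=-29550/40001 → advance -1; mR−mL=-18690/40001 → turn -1·90°
n=6: pose=(1,0,S); sL=10/27, sR=6/13; mL=-5/27, mR=-292/351; mL+mR=-119/117 → advance -1; mR−mL=-227/351 → turn -1·90°

0 15/52 15/61 -15/104 -1695/3172 2 1 N
1 60/221 60/181 -30/221 -24120/40001 2 0 E
2 10/27 6/13 -5/27 -292/351 1 0 S
3 60/149 60/193 -30/149 -20520/28757 1 1 W
4 15/52 15/61 -15/104 -1695/3172 2 1 N
5 60/221 60/181 -30/221 -24120/40001 2 0 E
6 10/27 6/13 -5/27 -292/351 1 0 S
final 1 1 W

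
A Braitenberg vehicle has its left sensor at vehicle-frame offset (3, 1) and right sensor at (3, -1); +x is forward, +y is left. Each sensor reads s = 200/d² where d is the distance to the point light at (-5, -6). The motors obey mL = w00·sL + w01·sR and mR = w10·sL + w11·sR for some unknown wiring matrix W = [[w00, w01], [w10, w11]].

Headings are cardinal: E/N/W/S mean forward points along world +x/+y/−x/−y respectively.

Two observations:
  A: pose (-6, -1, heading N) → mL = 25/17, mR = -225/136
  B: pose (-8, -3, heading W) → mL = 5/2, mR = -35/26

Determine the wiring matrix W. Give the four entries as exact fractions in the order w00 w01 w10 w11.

1/2 0 1/2 -1

obs A: pose=(-6,-1,N) → sL=50/17, sR=25/8, mL=25/17, mR=-225/136
obs B: pose=(-8,-3,W) → sL=5, sR=50/13, mL=5/2, mR=-35/26
sensor matrix S = [[50/17, 25/8], [5, 50/13]]; det S = -7625/1768
solve [mL_A; mL_B] = S·[w00; w01] and [mR_A; mR_B] = S·[w10; w11]:
  w00 = 1/2, w01 = 0, w10 = 1/2, w11 = -1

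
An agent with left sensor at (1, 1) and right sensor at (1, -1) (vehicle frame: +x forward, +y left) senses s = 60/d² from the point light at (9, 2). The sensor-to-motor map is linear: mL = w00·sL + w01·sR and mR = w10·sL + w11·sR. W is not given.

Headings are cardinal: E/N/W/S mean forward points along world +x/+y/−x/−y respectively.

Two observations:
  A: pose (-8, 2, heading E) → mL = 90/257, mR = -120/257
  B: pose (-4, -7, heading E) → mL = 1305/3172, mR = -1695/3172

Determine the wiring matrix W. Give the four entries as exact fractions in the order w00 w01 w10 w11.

1 1/2 -1 -1

obs A: pose=(-8,2,E) → sL=60/257, sR=60/257, mL=90/257, mR=-120/257
obs B: pose=(-4,-7,E) → sL=15/52, sR=15/61, mL=1305/3172, mR=-1695/3172
sensor matrix S = [[60/257, 60/257], [15/52, 15/61]]; det S = -2025/203801
solve [mL_A; mL_B] = S·[w00; w01] and [mR_A; mR_B] = S·[w10; w11]:
  w00 = 1, w01 = 1/2, w10 = -1, w11 = -1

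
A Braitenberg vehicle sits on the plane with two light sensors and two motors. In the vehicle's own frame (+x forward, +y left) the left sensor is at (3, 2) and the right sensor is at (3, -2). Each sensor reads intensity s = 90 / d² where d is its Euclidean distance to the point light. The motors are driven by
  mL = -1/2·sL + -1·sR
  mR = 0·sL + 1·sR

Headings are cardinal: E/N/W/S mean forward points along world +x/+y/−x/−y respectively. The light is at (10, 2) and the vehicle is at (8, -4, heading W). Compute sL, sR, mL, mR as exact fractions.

left sensor world pos  = (5, -6); dL² = 89
right sensor world pos = (5, -2); dR² = 41
sL = 90/89 = 90/89
sR = 90/41 = 90/41
mL = -1/2·sL + -1·sR = -9855/3649
mR = 0·sL + 1·sR = 90/41

90/89 90/41 -9855/3649 90/41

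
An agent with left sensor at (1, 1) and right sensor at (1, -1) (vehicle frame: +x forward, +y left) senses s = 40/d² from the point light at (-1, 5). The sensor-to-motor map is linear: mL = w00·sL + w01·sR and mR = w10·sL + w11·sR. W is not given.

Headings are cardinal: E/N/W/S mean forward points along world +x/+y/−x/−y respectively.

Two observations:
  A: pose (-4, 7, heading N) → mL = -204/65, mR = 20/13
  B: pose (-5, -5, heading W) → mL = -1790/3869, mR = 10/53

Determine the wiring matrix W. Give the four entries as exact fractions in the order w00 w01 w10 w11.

-1 -1/2 0 1/2

obs A: pose=(-4,7,N) → sL=8/5, sR=40/13, mL=-204/65, mR=20/13
obs B: pose=(-5,-5,W) → sL=20/73, sR=20/53, mL=-1790/3869, mR=10/53
sensor matrix S = [[8/5, 40/13], [20/73, 20/53]]; det S = -12032/50297
solve [mL_A; mL_B] = S·[w00; w01] and [mR_A; mR_B] = S·[w10; w11]:
  w00 = -1, w01 = -1/2, w10 = 0, w11 = 1/2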